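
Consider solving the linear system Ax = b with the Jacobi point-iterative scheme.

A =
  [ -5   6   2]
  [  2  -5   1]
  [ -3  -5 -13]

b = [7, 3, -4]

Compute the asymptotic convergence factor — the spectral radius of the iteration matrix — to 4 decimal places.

0.6925

Write A = D+L+U with D = diag(-5, -5, -13).
T_J = -D⁻¹(L+U): T[1,2] = -(1)/(-5) = +0.2000; T[1,1] = 0.
  T[0,:] = [+0.0000, +1.2000, +0.4000]
  T[1,:] = [+0.4000, +0.0000, +0.2000]
  T[2,:] = [-0.2308, -0.3846, +0.0000]
|eigenvalues of T|: 0.6925, 0.4109, 0.4109.
ρ = 0.6925; 0.6925 < 1, so it converges for any x₀.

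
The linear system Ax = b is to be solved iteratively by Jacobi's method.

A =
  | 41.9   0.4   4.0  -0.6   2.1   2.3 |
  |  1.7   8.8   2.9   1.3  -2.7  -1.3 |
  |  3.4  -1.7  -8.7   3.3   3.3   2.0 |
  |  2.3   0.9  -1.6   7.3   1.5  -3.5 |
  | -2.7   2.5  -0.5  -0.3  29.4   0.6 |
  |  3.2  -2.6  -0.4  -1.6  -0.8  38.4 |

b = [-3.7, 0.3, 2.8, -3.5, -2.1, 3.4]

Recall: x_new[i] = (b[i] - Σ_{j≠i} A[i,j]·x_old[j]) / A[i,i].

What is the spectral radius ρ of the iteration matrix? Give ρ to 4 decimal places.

Split A = D + L + U, D = diag(41.9, 8.8, -8.7, 7.3, 29.4, 38.4).
T_J = -D⁻¹(L+U): T[3,5] = -(-3.5)/(7.3) = +0.4795; T[3,3] = 0.
  T[0,:] = [+0.0000, -0.0095, -0.0955, +0.0143, -0.0501, -0.0549]
  T[1,:] = [-0.1932, +0.0000, -0.3295, -0.1477, +0.3068, +0.1477]
  T[2,:] = [+0.3908, -0.1954, +0.0000, +0.3793, +0.3793, +0.2299]
  T[3,:] = [-0.3151, -0.1233, +0.2192, +0.0000, -0.2055, +0.4795]
  T[4,:] = [+0.0918, -0.0850, +0.0170, +0.0102, +0.0000, -0.0204]
  T[5,:] = [-0.0833, +0.0677, +0.0104, +0.0417, +0.0208, +0.0000]
|λ(T)| sorted: 0.4472, 0.2971, 0.2971, 0.1530, 0.1530, 0.1020.
ρ = 0.4472; 0.4472 < 1, so it converges for any x₀.

0.4472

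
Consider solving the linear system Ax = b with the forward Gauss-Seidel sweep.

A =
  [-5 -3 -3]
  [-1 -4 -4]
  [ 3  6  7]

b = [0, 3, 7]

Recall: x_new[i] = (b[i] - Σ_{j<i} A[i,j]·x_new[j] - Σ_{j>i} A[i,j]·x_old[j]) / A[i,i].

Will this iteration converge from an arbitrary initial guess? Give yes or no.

yes

Split A = D + L + U, D = diag(-5, -4, 7).
Gauss-Seidel: T = -(D+L)⁻¹U, row 0 first, T[0,2] = -(-3)/(-5) = -0.6000; later rows by forward substitution.
  T[0,:] = [+0.0000  -0.6000  -0.6000]
  T[1,:] = [+0.0000  +0.1500  -0.8500]
  T[2,:] = [+0.0000  +0.1286  +0.9857]
eigenvalue magnitudes: 0.8234, 0.3123, 0.0000.
ρ = 0.8234; 0.8234 < 1: convergent.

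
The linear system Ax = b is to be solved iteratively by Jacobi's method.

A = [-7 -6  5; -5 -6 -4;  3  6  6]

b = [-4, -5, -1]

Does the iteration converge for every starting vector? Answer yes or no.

no

Let D = diag(-7, -6, 6); L, U the strict triangles.
Jacobi: T = -D⁻¹(L+U), T[0,2] = -(5)/(-7) = +0.7143; T[0,0] = 0.
  T[0,:] = [+0.0000, -0.8571, +0.7143]
  T[1,:] = [-0.8333, +0.0000, -0.6667]
  T[2,:] = [-0.5000, -1.0000, +0.0000]
moduli |λ_i(T)| = 1.1383, 0.7972, 0.3411.
ρ = 1.1383; 1.1383 > 1 ⇒ diverges.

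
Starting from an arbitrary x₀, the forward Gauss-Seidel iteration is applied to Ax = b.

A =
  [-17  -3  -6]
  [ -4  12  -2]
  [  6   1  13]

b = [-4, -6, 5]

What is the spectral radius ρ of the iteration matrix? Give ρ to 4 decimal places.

0.1770

A = D + L + U where D = diag(-17, 12, 13).
T_GS = -(D+L)⁻¹U: row 0 first, T[0,1] = -(-3)/(-17) = -0.1765; later rows by forward substitution.
  T[0,:] = [+0.0000  -0.1765  -0.3529]
  T[1,:] = [+0.0000  -0.0588  +0.0490]
  T[2,:] = [+0.0000  +0.0860  +0.1591]
|roots of det(T-λI)|: 0.1770, 0.0767, 0.0000.
spectral radius ρ = 0.1770; 0.1770 < 1: convergent.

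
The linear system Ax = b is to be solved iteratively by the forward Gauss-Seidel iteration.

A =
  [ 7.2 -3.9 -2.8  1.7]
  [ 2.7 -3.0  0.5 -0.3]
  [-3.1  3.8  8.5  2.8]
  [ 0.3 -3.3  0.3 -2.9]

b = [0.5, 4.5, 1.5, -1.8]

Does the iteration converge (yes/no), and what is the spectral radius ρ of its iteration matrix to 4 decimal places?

Split A = D + L + U, D = diag(7.2, -3, 8.5, -2.9).
GS T = -(D+L)⁻¹U: row 0 first, T[0,3] = -(1.7)/(7.2) = -0.2361; later rows by forward substitution.
  T[0,:] = [+0.0000 +0.5417 +0.3889 -0.2361]
  T[1,:] = [+0.0000 +0.4875 +0.5167 -0.3125]
  T[2,:] = [+0.0000 -0.0204 -0.0892 -0.2758]
  T[3,:] = [+0.0000 -0.5008 -0.5569 +0.3026]
eigenvalue magnitudes: 0.9353, 0.2476, 0.0133, 0.0000.
spectral radius ρ = 0.9353; 0.9353 < 1: convergent.

yes, ρ = 0.9353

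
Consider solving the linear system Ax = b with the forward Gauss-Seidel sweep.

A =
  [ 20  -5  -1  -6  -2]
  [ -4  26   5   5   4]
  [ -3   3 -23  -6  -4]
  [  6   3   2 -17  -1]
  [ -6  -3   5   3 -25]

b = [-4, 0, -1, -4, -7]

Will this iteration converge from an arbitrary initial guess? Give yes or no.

yes

Split A = D + L + U, D = diag(20, 26, -23, -17, -25).
Gauss-Seidel: T = -(D+L)⁻¹U, row 0 first, T[0,4] = -(-2)/(20) = +0.1000; later rows by forward substitution.
  T[0,:] = [+0.0000, +0.2500, +0.0500, +0.3000, +0.1000]
  T[1,:] = [+0.0000, +0.0385, -0.1846, -0.1462, -0.1385]
  T[2,:] = [+0.0000, -0.0276, -0.0306, -0.3191, -0.2050]
  T[3,:] = [+0.0000, +0.0918, -0.0185, +0.0426, -0.0721]
  T[4,:] = [+0.0000, -0.0591, +0.0018, -0.1132, -0.0570]
|λ(T)| sorted: 0.1850, 0.1055, 0.0953, 0.0953, 0.0000.
spectral radius ρ = 0.1850; 0.1850 < 1, so it converges for any x₀.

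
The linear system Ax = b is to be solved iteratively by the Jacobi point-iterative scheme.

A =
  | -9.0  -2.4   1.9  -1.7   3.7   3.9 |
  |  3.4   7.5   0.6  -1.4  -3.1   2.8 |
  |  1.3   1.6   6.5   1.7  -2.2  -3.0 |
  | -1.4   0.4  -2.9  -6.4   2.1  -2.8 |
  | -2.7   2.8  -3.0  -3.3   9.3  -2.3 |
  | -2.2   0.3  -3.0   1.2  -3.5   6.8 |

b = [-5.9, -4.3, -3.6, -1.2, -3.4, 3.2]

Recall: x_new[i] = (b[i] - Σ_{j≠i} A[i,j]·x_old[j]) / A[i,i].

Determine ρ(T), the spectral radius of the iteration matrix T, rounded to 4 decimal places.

1.1380

A = D + L + U where D = diag(-9, 7.5, 6.5, -6.4, 9.3, 6.8).
Jacobi: T = -D⁻¹(L+U), T[3,5] = -(-2.8)/(-6.4) = -0.4375; T[3,3] = 0.
  T[0,:] = [+0.0000  -0.2667  +0.2111  -0.1889  +0.4111  +0.4333]
  T[1,:] = [-0.4533  +0.0000  -0.0800  +0.1867  +0.4133  -0.3733]
  T[2,:] = [-0.2000  -0.2462  +0.0000  -0.2615  +0.3385  +0.4615]
  T[3,:] = [-0.2188  +0.0625  -0.4531  +0.0000  +0.3281  -0.4375]
  T[4,:] = [+0.2903  -0.3011  +0.3226  +0.3548  +0.0000  +0.2473]
  T[5,:] = [+0.3235  -0.0441  +0.4412  -0.1765  +0.5147  +0.0000]
|roots of det(T-λI)|: 1.1380, 0.8106, 0.4141, 0.1014, 0.1014, 0.0851.
ρ = 1.1380; 1.1380 > 1: divergent.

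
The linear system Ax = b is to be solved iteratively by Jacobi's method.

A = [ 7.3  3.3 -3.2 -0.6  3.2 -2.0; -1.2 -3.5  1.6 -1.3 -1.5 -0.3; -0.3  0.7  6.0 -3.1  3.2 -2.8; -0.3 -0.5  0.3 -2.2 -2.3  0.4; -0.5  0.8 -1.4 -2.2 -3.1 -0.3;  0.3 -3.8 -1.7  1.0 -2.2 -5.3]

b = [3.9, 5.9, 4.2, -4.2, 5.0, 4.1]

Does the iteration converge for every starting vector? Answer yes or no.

Diagonal D = diag(7.3, -3.5, 6, -2.2, -3.1, -5.3); L, U strict lower/upper.
T_J = -D⁻¹(L+U): T[5,4] = -(-2.2)/(-5.3) = -0.4151; T[5,5] = 0.
  T[0,:] = [+0.0000, -0.4521, +0.4384, +0.0822, -0.4384, +0.2740]
  T[1,:] = [-0.3429, +0.0000, +0.4571, -0.3714, -0.4286, -0.0857]
  T[2,:] = [+0.0500, -0.1167, +0.0000, +0.5167, -0.5333, +0.4667]
  T[3,:] = [-0.1364, -0.2273, +0.1364, +0.0000, -1.0455, +0.1818]
  T[4,:] = [-0.1613, +0.2581, -0.4516, -0.7097, +0.0000, -0.0968]
  T[5,:] = [+0.0566, -0.7170, -0.3208, +0.1887, -0.4151, +0.0000]
|λ(T)| sorted: 1.1520, 0.7611, 0.7611, 0.4054, 0.2967, 0.2967.
ρ(T) = max|λ| = 1.1520; 1.1520 > 1, so it fails to converge.

no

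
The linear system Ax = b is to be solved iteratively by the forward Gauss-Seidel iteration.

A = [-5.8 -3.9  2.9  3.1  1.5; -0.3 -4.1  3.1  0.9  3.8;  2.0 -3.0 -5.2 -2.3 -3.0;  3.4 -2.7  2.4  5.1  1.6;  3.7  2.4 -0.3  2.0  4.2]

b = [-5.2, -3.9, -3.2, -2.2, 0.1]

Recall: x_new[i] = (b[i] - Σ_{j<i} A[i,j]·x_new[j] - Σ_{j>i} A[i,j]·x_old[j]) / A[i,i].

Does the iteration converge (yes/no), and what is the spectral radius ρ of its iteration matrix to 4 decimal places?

A = D + L + U where D = diag(-5.8, -4.1, -5.2, 5.1, 4.2).
T_GS = -(D+L)⁻¹U: row 0 first, T[0,3] = -(3.1)/(-5.8) = +0.5345; later rows by forward substitution.
  T[0,:] = [+0.0000  -0.6724  +0.5000  +0.5345  +0.2586]
  T[1,:] = [+0.0000  +0.0492  +0.7195  +0.1804  +0.9079]
  T[2,:] = [+0.0000  -0.2870  -0.2228  -0.3408  -1.0012]
  T[3,:] = [+0.0000  +0.6094  +0.1524  -0.1004  +0.4657]
  T[4,:] = [+0.0000  +0.2536  -0.9401  -0.5505  -1.0399]
eigenvalue magnitudes: 1.6863, 0.3582, 0.3582, 0.2873, 0.0000.
ρ(T) = max|λ| = 1.6863; 1.6863 > 1 ⇒ diverges.

no, ρ = 1.6863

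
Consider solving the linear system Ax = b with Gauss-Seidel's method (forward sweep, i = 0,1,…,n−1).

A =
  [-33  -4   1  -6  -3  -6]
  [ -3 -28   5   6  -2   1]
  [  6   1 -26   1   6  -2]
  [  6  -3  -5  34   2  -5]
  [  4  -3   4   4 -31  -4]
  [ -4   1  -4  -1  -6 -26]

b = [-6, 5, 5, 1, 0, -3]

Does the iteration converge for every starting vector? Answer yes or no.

Diagonal D = diag(-33, -28, -26, 34, -31, -26); L, U strict lower/upper.
GS T = -(D+L)⁻¹U: row 0 first, T[0,3] = -(-6)/(-33) = -0.1818; later rows by forward substitution.
  T[0,:] = [+0.0000, -0.1212, +0.0303, -0.1818, -0.0909, -0.1818]
  T[1,:] = [+0.0000, +0.0130, +0.1753, +0.2338, -0.0617, +0.0552]
  T[2,:] = [+0.0000, -0.0275, +0.0137, +0.0055, +0.2074, -0.1168]
  T[3,:] = [+0.0000, +0.0185, +0.0121, +0.0535, -0.0177, +0.1668]
  T[4,:] = [+0.0000, -0.0181, -0.0097, -0.0385, +0.0187, -0.1514]
  T[5,:] = [+0.0000, +0.0268, +0.0017, +0.0429, -0.0239, +0.0766]
eigenvalue magnitudes: 0.1702, 0.0759, 0.0707, 0.0707, 0.0151, 0.0000.
ρ(T) = max|λ| = 0.1702; 0.1702 < 1 ⇒ converges.

yes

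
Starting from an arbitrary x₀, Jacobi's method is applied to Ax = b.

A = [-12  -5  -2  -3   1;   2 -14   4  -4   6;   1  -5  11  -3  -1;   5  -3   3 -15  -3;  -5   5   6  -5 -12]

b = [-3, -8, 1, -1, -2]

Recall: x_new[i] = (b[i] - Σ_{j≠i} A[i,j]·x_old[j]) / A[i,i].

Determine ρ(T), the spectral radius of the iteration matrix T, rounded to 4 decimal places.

A = D + L + U where D = diag(-12, -14, 11, -15, -12).
T_J = -D⁻¹(L+U): T[3,2] = -(3)/(-15) = +0.2000; T[3,3] = 0.
  T[0,:] = [+0.0000 -0.4167 -0.1667 -0.2500 +0.0833]
  T[1,:] = [+0.1429 +0.0000 +0.2857 -0.2857 +0.4286]
  T[2,:] = [-0.0909 +0.4545 +0.0000 +0.2727 +0.0909]
  T[3,:] = [+0.3333 -0.2000 +0.2000 +0.0000 -0.2000]
  T[4,:] = [-0.4167 +0.4167 +0.5000 -0.4167 +0.0000]
eigenvalue magnitudes: 0.8202, 0.4588, 0.3361, 0.3361, 0.0221.
spectral radius ρ = 0.8202; 0.8202 < 1, so it converges for any x₀.

0.8202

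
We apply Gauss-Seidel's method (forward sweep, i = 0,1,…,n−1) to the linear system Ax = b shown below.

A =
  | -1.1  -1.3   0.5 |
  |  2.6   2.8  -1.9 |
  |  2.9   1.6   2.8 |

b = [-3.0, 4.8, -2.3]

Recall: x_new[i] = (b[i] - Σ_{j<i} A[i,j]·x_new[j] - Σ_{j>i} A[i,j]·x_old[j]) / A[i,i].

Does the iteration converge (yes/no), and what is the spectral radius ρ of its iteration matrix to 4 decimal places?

Let D = diag(-1.1, 2.8, 2.8); L, U the strict triangles.
Gauss-Seidel: T = -(D+L)⁻¹U, row 0 first, T[0,2] = -(0.5)/(-1.1) = +0.4545; later rows by forward substitution.
  T[0,:] = [+0.0000, -1.1818, +0.4545]
  T[1,:] = [+0.0000, +1.0974, +0.2565]
  T[2,:] = [+0.0000, +0.5969, -0.6173]
moduli |λ_i(T)| = 1.1825, 0.7024, 0.0000.
ρ = 1.1825; 1.1825 > 1 ⇒ diverges.

no, ρ = 1.1825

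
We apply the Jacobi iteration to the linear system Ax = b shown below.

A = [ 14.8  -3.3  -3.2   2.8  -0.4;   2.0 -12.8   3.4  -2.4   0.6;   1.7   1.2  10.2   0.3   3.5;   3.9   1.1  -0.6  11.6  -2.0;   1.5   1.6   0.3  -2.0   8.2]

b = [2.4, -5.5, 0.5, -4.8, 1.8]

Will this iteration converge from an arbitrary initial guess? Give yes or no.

yes

Write A = D+L+U with D = diag(14.8, -12.8, 10.2, 11.6, 8.2).
T_J = -D⁻¹(L+U): T[2,3] = -(0.3)/(10.2) = -0.0294; T[2,2] = 0.
  T[0,:] = [+0.0000  +0.2230  +0.2162  -0.1892  +0.0270]
  T[1,:] = [+0.1562  +0.0000  +0.2656  -0.1875  +0.0469]
  T[2,:] = [-0.1667  -0.1176  +0.0000  -0.0294  -0.3431]
  T[3,:] = [-0.3362  -0.0948  +0.0517  +0.0000  +0.1724]
  T[4,:] = [-0.1829  -0.1951  -0.0366  +0.2439  +0.0000]
|roots of det(T-λI)|: 0.5018, 0.2906, 0.2906, 0.2193, 0.2193.
ρ(T) = max|λ| = 0.5018; 0.5018 < 1: convergent.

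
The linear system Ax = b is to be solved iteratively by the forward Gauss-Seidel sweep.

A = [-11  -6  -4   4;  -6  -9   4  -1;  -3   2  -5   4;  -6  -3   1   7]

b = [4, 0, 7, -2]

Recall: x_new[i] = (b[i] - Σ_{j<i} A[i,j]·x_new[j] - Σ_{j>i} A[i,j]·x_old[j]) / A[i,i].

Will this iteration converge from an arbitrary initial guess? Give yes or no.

yes

Diagonal D = diag(-11, -9, -5, 7); L, U strict lower/upper.
Gauss-Seidel: T = -(D+L)⁻¹U, row 0 first, T[0,3] = -(4)/(-11) = +0.3636; later rows by forward substitution.
  T[0,:] = [+0.0000, -0.5455, -0.3636, +0.3636]
  T[1,:] = [+0.0000, +0.3636, +0.6869, -0.3535]
  T[2,:] = [+0.0000, +0.4727, +0.4929, +0.4404]
  T[3,:] = [+0.0000, -0.3792, -0.0877, +0.0973]
|eigenvalues of T|: 0.9314, 0.4338, 0.4114, 0.0000.
ρ = 0.9314; 0.9314 < 1, so it converges for any x₀.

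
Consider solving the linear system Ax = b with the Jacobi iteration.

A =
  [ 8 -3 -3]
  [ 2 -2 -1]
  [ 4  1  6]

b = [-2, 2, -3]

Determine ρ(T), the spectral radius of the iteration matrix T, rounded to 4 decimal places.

0.5648

Diagonal D = diag(8, -2, 6); L, U strict lower/upper.
Jacobi T = -D⁻¹(L+U): T[1,0] = -(2)/(-2) = +1.0000; T[1,1] = 0.
  T[0,:] = [+0.0000, +0.3750, +0.3750]
  T[1,:] = [+1.0000, +0.0000, -0.5000]
  T[2,:] = [-0.6667, -0.1667, +0.0000]
|eigenvalues of T|: 0.5648, 0.3327, 0.3327.
spectral radius ρ = 0.5648; 0.5648 < 1 ⇒ converges.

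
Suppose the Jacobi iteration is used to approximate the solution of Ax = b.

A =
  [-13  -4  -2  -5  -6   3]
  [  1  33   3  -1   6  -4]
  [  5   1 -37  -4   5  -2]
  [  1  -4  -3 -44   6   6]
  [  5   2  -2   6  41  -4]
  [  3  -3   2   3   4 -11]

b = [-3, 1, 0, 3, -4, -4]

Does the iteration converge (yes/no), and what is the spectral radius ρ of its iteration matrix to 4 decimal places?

Let D = diag(-13, 33, -37, -44, 41, -11); L, U the strict triangles.
Jacobi T = -D⁻¹(L+U): T[5,4] = -(4)/(-11) = +0.3636; T[5,5] = 0.
  T[0,:] = [+0.0000 -0.3077 -0.1538 -0.3846 -0.4615 +0.2308]
  T[1,:] = [-0.0303 +0.0000 -0.0909 +0.0303 -0.1818 +0.1212]
  T[2,:] = [+0.1351 +0.0270 +0.0000 -0.1081 +0.1351 -0.0541]
  T[3,:] = [+0.0227 -0.0909 -0.0682 +0.0000 +0.1364 +0.1364]
  T[4,:] = [-0.1220 -0.0488 +0.0488 -0.1463 +0.0000 +0.0976]
  T[5,:] = [+0.2727 -0.2727 +0.1818 +0.2727 +0.3636 +0.0000]
moduli |λ_i(T)| = 0.3834, 0.2936, 0.2936, 0.2843, 0.1364, 0.1364.
ρ(T) = max|λ| = 0.3834; 0.3834 < 1: convergent.

yes, ρ = 0.3834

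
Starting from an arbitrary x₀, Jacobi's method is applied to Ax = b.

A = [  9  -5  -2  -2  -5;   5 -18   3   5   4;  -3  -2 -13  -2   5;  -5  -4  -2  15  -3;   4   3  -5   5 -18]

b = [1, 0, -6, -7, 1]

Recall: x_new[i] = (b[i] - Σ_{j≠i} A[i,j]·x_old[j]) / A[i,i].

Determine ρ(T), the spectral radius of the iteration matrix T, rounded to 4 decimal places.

Let D = diag(9, -18, -13, 15, -18); L, U the strict triangles.
T_J = -D⁻¹(L+U): T[4,0] = -(4)/(-18) = +0.2222; T[4,4] = 0.
  T[0,:] = [+0.0000  +0.5556  +0.2222  +0.2222  +0.5556]
  T[1,:] = [+0.2778  +0.0000  +0.1667  +0.2778  +0.2222]
  T[2,:] = [-0.2308  -0.1538  +0.0000  -0.1538  +0.3846]
  T[3,:] = [+0.3333  +0.2667  +0.1333  +0.0000  +0.2000]
  T[4,:] = [+0.2222  +0.1667  -0.2778  +0.2778  +0.0000]
|eigenvalues of T|: 0.8701, 0.4317, 0.4317, 0.3195, 0.3195.
ρ(T) = max|λ| = 0.8701; 0.8701 < 1 ⇒ converges.

0.8701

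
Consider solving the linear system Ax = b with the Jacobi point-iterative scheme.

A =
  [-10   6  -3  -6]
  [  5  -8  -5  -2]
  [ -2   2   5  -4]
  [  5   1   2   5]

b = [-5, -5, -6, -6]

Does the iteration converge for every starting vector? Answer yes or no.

A = D + L + U where D = diag(-10, -8, 5, 5).
Jacobi: T = -D⁻¹(L+U), T[2,3] = -(-4)/(5) = +0.8000; T[2,2] = 0.
  T[0,:] = [+0.0000, +0.6000, -0.3000, -0.6000]
  T[1,:] = [+0.6250, +0.0000, -0.6250, -0.2500]
  T[2,:] = [+0.4000, -0.4000, +0.0000, +0.8000]
  T[3,:] = [-1.0000, -0.2000, -0.4000, +0.0000]
|roots of det(T-λI)|: 1.2121, 0.7636, 0.5401, 0.5401.
spectral radius ρ = 1.2121; 1.2121 > 1: divergent.

no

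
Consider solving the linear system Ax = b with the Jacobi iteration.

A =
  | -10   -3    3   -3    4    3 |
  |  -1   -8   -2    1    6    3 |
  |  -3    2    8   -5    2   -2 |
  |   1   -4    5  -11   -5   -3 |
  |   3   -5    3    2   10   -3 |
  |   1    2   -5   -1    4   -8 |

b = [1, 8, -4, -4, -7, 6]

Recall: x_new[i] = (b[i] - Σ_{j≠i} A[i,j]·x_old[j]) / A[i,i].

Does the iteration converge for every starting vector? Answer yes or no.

no

Write A = D+L+U with D = diag(-10, -8, 8, -11, 10, -8).
T_J = -D⁻¹(L+U): T[5,1] = -(2)/(-8) = +0.2500; T[5,5] = 0.
  T[0,:] = [+0.0000 -0.3000 +0.3000 -0.3000 +0.4000 +0.3000]
  T[1,:] = [-0.1250 +0.0000 -0.2500 +0.1250 +0.7500 +0.3750]
  T[2,:] = [+0.3750 -0.2500 +0.0000 +0.6250 -0.2500 +0.2500]
  T[3,:] = [+0.0909 -0.3636 +0.4545 +0.0000 -0.4545 -0.2727]
  T[4,:] = [-0.3000 +0.5000 -0.3000 -0.2000 +0.0000 +0.3000]
  T[5,:] = [+0.1250 +0.2500 -0.6250 -0.1250 +0.5000 +0.0000]
eigenvalue magnitudes: 1.1434, 0.5879, 0.5879, 0.3704, 0.2268, 0.2268.
spectral radius ρ = 1.1434; 1.1434 > 1, so it fails to converge.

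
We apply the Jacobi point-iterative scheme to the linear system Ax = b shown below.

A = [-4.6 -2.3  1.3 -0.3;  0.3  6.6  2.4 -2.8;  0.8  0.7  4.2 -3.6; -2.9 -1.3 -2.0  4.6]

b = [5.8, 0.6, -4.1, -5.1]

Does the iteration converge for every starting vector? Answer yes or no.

yes

Split A = D + L + U, D = diag(-4.6, 6.6, 4.2, 4.6).
Jacobi T = -D⁻¹(L+U): T[0,2] = -(1.3)/(-4.6) = +0.2826; T[0,0] = 0.
  T[0,:] = [+0.0000 -0.5000 +0.2826 -0.0652]
  T[1,:] = [-0.0455 +0.0000 -0.3636 +0.4242]
  T[2,:] = [-0.1905 -0.1667 +0.0000 +0.8571]
  T[3,:] = [+0.6304 +0.2826 +0.4348 +0.0000]
|roots of det(T-λI)|: 0.8700, 0.7076, 0.4012, 0.4012.
spectral radius ρ = 0.8700; 0.8700 < 1: convergent.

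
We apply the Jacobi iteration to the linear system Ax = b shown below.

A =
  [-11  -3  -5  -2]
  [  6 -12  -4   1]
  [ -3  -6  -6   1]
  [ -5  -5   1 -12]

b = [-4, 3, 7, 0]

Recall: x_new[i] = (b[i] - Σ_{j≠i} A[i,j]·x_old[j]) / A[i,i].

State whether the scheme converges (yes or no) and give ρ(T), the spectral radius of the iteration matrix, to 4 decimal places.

A = D + L + U where D = diag(-11, -12, -6, -12).
T_J = -D⁻¹(L+U): T[2,1] = -(-6)/(-6) = -1.0000; T[2,2] = 0.
  T[0,:] = [+0.0000, -0.2727, -0.4545, -0.1818]
  T[1,:] = [+0.5000, +0.0000, -0.3333, +0.0833]
  T[2,:] = [-0.5000, -1.0000, +0.0000, +0.1667]
  T[3,:] = [-0.4167, -0.4167, +0.0833, +0.0000]
|roots of det(T-λI)|: 0.8928, 0.5656, 0.5656, 0.0022.
spectral radius ρ = 0.8928; 0.8928 < 1 ⇒ converges.

yes, ρ = 0.8928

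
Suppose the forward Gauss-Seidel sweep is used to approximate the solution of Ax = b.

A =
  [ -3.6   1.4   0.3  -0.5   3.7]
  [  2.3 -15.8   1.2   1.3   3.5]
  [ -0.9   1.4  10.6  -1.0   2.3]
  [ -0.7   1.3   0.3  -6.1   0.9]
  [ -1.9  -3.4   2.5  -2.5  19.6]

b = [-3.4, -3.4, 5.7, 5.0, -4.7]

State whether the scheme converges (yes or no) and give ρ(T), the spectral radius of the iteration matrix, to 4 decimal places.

A = D + L + U where D = diag(-3.6, -15.8, 10.6, -6.1, 19.6).
Gauss-Seidel: T = -(D+L)⁻¹U, row 0 first, T[0,4] = -(3.7)/(-3.6) = +1.0278; later rows by forward substitution.
  T[0,:] = [+0.0000, +0.3889, +0.0833, -0.1389, +1.0278]
  T[1,:] = [+0.0000, +0.0566, +0.0881, +0.0621, +0.3711]
  T[2,:] = [+0.0000, +0.0255, -0.0046, +0.0744, -0.1787]
  T[3,:] = [+0.0000, -0.0313, +0.0090, +0.0328, +0.0999]
  T[4,:] = [+0.0000, +0.0403, +0.0251, -0.0080, +0.1996]
|eigenvalues of T|: 0.2556, 0.0597, 0.0597, 0.0438, 0.0000.
ρ = 0.2556; 0.2556 < 1, so it converges for any x₀.

yes, ρ = 0.2556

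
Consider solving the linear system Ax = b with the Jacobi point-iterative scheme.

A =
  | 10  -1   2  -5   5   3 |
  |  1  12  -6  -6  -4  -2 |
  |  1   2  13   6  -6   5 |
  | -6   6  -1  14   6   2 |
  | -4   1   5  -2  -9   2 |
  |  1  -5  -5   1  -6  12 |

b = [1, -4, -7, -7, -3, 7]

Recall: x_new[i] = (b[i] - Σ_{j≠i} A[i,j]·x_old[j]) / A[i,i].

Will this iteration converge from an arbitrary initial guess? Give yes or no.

Diagonal D = diag(10, 12, 13, 14, -9, 12); L, U strict lower/upper.
Jacobi: T = -D⁻¹(L+U), T[3,1] = -(6)/(14) = -0.4286; T[3,3] = 0.
  T[0,:] = [+0.0000  +0.1000  -0.2000  +0.5000  -0.5000  -0.3000]
  T[1,:] = [-0.0833  +0.0000  +0.5000  +0.5000  +0.3333  +0.1667]
  T[2,:] = [-0.0769  -0.1538  +0.0000  -0.4615  +0.4615  -0.3846]
  T[3,:] = [+0.4286  -0.4286  +0.0714  +0.0000  -0.4286  -0.1429]
  T[4,:] = [-0.4444  +0.1111  +0.5556  -0.2222  +0.0000  +0.2222]
  T[5,:] = [-0.0833  +0.4167  +0.4167  -0.0833  +0.5000  +0.0000]
eigenvalue magnitudes: 1.1897, 0.6107, 0.5972, 0.5972, 0.4990, 0.4990.
spectral radius ρ = 1.1897; 1.1897 > 1 ⇒ diverges.

no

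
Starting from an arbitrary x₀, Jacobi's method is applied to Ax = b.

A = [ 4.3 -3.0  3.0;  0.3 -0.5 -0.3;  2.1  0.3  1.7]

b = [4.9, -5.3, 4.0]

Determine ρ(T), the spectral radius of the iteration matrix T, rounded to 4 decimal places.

A = D + L + U where D = diag(4.3, -0.5, 1.7).
Jacobi: T = -D⁻¹(L+U), T[2,1] = -(0.3)/(1.7) = -0.1765; T[2,2] = 0.
  T[0,:] = [+0.0000 +0.6977 -0.6977]
  T[1,:] = [+0.6000 +0.0000 -0.6000]
  T[2,:] = [-1.2353 -0.1765 +0.0000]
|λ(T)| sorted: 1.3505, 0.8109, 0.5397.
ρ = 1.3505; 1.3505 > 1: divergent.

1.3505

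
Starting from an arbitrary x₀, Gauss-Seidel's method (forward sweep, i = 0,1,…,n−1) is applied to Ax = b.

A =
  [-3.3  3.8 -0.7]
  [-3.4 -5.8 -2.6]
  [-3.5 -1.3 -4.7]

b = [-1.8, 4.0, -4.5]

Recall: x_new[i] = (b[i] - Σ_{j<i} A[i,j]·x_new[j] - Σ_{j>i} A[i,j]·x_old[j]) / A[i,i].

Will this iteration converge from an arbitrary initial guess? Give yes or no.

yes

Write A = D+L+U with D = diag(-3.3, -5.8, -4.7).
Gauss-Seidel: T = -(D+L)⁻¹U, row 0 first, T[0,2] = -(-0.7)/(-3.3) = -0.2121; later rows by forward substitution.
  T[0,:] = [+0.0000 +1.1515 -0.2121]
  T[1,:] = [+0.0000 -0.6750 -0.3239]
  T[2,:] = [+0.0000 -0.6708 +0.2476]
moduli |λ_i(T)| = 0.8695, 0.4421, 0.0000.
ρ = 0.8695; 0.8695 < 1: convergent.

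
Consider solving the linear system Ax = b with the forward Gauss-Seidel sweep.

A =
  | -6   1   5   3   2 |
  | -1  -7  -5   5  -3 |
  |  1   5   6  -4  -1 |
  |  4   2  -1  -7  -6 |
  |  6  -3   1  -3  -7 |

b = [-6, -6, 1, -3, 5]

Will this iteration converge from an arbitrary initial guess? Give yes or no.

A = D + L + U where D = diag(-6, -7, 6, -7, -7).
T_GS = -(D+L)⁻¹U: row 0 first, T[0,3] = -(3)/(-6) = +0.5000; later rows by forward substitution.
  T[0,:] = [+0.0000 +0.1667 +0.8333 +0.5000 +0.3333]
  T[1,:] = [+0.0000 -0.0238 -0.8333 +0.6429 -0.4762]
  T[2,:] = [+0.0000 -0.0079 +0.5556 +0.0476 +0.5079]
  T[3,:] = [+0.0000 +0.0896 +0.1587 +0.4626 -0.8753]
  T[4,:] = [+0.0000 +0.1135 +1.0828 -0.0384 +0.9375]
|λ(T)| sorted: 1.4365, 0.6279, 0.3290, 0.1965, 0.0000.
ρ = 1.4365; 1.4365 > 1 ⇒ diverges.

no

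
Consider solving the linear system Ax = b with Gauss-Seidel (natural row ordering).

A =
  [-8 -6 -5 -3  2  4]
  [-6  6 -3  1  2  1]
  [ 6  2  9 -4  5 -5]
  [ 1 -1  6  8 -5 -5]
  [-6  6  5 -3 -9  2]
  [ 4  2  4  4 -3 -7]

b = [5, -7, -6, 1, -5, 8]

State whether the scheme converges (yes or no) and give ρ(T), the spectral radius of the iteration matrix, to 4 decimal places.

Let D = diag(-8, 6, 9, 8, -9, -7); L, U the strict triangles.
GS T = -(D+L)⁻¹U: row 0 first, T[0,5] = -(4)/(-8) = +0.5000; later rows by forward substitution.
  T[0,:] = [+0.0000  -0.7500  -0.6250  -0.3750  +0.2500  +0.5000]
  T[1,:] = [+0.0000  -0.7500  -0.1250  -0.5417  -0.0833  +0.3333]
  T[2,:] = [+0.0000  +0.6667  +0.4444  +0.8148  -0.7037  +0.1481]
  T[3,:] = [+0.0000  -0.5000  -0.2708  -0.6319  +1.1111  +0.4931]
  T[4,:] = [+0.0000  +0.5370  +0.6705  +0.5522  -0.9835  +0.0291]
  T[5,:] = [+0.0000  -0.7778  -0.5810  -0.5012  +0.7734  +0.7349]
eigenvalue magnitudes: 1.1594, 0.3375, 0.3375, 0.3165, 0.3165, 0.0000.
spectral radius ρ = 1.1594; 1.1594 > 1 ⇒ diverges.

no, ρ = 1.1594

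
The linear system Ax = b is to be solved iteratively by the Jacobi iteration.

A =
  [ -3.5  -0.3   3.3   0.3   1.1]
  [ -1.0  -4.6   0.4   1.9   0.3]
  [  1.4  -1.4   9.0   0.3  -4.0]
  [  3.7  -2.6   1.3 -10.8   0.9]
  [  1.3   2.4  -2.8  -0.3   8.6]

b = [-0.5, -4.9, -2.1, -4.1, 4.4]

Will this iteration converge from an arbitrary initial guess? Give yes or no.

yes

Split A = D + L + U, D = diag(-3.5, -4.6, 9, -10.8, 8.6).
T_J = -D⁻¹(L+U): T[2,3] = -(0.3)/(9) = -0.0333; T[2,2] = 0.
  T[0,:] = [+0.0000 -0.0857 +0.9429 +0.0857 +0.3143]
  T[1,:] = [-0.2174 +0.0000 +0.0870 +0.4130 +0.0652]
  T[2,:] = [-0.1556 +0.1556 +0.0000 -0.0333 +0.4444]
  T[3,:] = [+0.3426 -0.2407 +0.1204 +0.0000 +0.0833]
  T[4,:] = [-0.1512 -0.2791 +0.3256 +0.0349 +0.0000]
|eigenvalues of T|: 0.5416, 0.4542, 0.4542, 0.4312, 0.4312.
spectral radius ρ = 0.5416; 0.5416 < 1: convergent.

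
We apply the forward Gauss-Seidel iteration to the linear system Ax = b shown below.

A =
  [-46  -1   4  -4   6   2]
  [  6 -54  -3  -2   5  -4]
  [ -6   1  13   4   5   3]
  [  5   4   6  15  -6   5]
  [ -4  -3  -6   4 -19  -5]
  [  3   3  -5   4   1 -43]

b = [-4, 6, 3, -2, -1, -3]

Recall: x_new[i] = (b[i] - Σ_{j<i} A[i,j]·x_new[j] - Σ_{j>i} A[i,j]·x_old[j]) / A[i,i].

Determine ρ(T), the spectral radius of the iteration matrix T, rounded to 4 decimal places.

Let D = diag(-46, -54, 13, 15, -19, -43); L, U the strict triangles.
GS T = -(D+L)⁻¹U: row 0 first, T[0,2] = -(4)/(-46) = +0.0870; later rows by forward substitution.
  T[0,:] = [+0.0000, -0.0217, +0.0870, -0.0870, +0.1304, +0.0435]
  T[1,:] = [+0.0000, -0.0024, -0.0459, -0.0467, +0.1071, -0.0692]
  T[2,:] = [+0.0000, -0.0098, +0.0437, -0.3442, -0.3327, -0.2054]
  T[3,:] = [+0.0000, +0.0118, -0.0342, +0.1791, +0.4610, -0.2472]
  T[4,:] = [+0.0000, +0.0106, -0.0321, +0.1721, +0.1577, -0.2486]
  T[5,:] = [+0.0000, +0.0008, -0.0061, +0.0514, +0.1018, -0.0067]
eigenvalue magnitudes: 0.4292, 0.0957, 0.0563, 0.0563, 0.0210, 0.0000.
ρ(T) = max|λ| = 0.4292; 0.4292 < 1: convergent.

0.4292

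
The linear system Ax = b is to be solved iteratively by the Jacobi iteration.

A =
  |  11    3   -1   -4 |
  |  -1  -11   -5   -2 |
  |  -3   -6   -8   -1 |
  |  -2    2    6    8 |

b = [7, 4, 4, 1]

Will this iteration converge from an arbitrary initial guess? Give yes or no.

yes

Diagonal D = diag(11, -11, -8, 8); L, U strict lower/upper.
T_J = -D⁻¹(L+U): T[0,3] = -(-4)/(11) = +0.3636; T[0,0] = 0.
  T[0,:] = [+0.0000  -0.2727  +0.0909  +0.3636]
  T[1,:] = [-0.0909  +0.0000  -0.4545  -0.1818]
  T[2,:] = [-0.3750  -0.7500  +0.0000  -0.1250]
  T[3,:] = [+0.2500  -0.2500  -0.7500  +0.0000]
eigenvalue magnitudes: 0.7135, 0.5889, 0.4227, 0.2981.
ρ = 0.7135; 0.7135 < 1, so it converges for any x₀.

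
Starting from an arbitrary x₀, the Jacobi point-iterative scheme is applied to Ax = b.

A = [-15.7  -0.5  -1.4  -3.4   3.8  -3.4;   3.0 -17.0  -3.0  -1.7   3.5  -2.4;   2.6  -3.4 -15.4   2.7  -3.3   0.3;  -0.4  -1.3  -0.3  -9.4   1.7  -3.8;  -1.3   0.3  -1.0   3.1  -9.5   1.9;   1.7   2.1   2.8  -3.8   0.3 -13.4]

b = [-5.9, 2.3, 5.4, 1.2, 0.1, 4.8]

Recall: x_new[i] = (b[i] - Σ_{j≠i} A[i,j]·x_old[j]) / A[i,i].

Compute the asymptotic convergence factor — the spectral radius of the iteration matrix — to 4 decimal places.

0.5010

A = D + L + U where D = diag(-15.7, -17, -15.4, -9.4, -9.5, -13.4).
T_J = -D⁻¹(L+U): T[2,1] = -(-3.4)/(-15.4) = -0.2208; T[2,2] = 0.
  T[0,:] = [+0.0000, -0.0318, -0.0892, -0.2166, +0.2420, -0.2166]
  T[1,:] = [+0.1765, +0.0000, -0.1765, -0.1000, +0.2059, -0.1412]
  T[2,:] = [+0.1688, -0.2208, +0.0000, +0.1753, -0.2143, +0.0195]
  T[3,:] = [-0.0426, -0.1383, -0.0319, +0.0000, +0.1809, -0.4043]
  T[4,:] = [-0.1368, +0.0316, -0.1053, +0.3263, +0.0000, +0.2000]
  T[5,:] = [+0.1269, +0.1567, +0.2090, -0.2836, +0.0224, +0.0000]
|eigenvalues of T|: 0.5010, 0.3092, 0.3092, 0.2600, 0.2600, 0.0527.
ρ = 0.5010; 0.5010 < 1 ⇒ converges.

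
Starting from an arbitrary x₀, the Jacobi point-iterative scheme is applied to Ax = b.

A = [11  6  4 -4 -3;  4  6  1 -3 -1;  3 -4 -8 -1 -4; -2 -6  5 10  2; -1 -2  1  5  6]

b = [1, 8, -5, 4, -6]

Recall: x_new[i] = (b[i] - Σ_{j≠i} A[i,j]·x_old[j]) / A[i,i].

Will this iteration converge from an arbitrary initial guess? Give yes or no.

Diagonal D = diag(11, 6, -8, 10, 6); L, U strict lower/upper.
T_J = -D⁻¹(L+U): T[2,1] = -(-4)/(-8) = -0.5000; T[2,2] = 0.
  T[0,:] = [+0.0000 -0.5455 -0.3636 +0.3636 +0.2727]
  T[1,:] = [-0.6667 +0.0000 -0.1667 +0.5000 +0.1667]
  T[2,:] = [+0.3750 -0.5000 +0.0000 -0.1250 -0.5000]
  T[3,:] = [+0.2000 +0.6000 -0.5000 +0.0000 -0.2000]
  T[4,:] = [+0.1667 +0.3333 -0.1667 -0.8333 +0.0000]
|λ(T)| sorted: 1.2121, 0.7294, 0.6449, 0.6449, 0.4324.
spectral radius ρ = 1.2121; 1.2121 > 1, so it fails to converge.

no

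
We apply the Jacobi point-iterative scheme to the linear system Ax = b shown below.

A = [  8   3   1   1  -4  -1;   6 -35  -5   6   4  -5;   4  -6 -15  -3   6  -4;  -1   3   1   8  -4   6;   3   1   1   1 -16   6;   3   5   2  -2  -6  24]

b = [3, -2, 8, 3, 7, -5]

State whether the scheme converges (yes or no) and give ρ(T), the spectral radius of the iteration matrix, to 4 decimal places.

yes, ρ = 0.5364

Let D = diag(8, -35, -15, 8, -16, 24); L, U the strict triangles.
Jacobi: T = -D⁻¹(L+U), T[2,5] = -(-4)/(-15) = -0.2667; T[2,2] = 0.
  T[0,:] = [+0.0000 -0.3750 -0.1250 -0.1250 +0.5000 +0.1250]
  T[1,:] = [+0.1714 +0.0000 -0.1429 +0.1714 +0.1143 -0.1429]
  T[2,:] = [+0.2667 -0.4000 +0.0000 -0.2000 +0.4000 -0.2667]
  T[3,:] = [+0.1250 -0.3750 -0.1250 +0.0000 +0.5000 -0.7500]
  T[4,:] = [+0.1875 +0.0625 +0.0625 +0.0625 +0.0000 +0.3750]
  T[5,:] = [-0.1250 -0.2083 -0.0833 +0.0833 +0.2500 +0.0000]
|eigenvalues of T|: 0.5364, 0.3109, 0.3109, 0.2496, 0.2496, 0.1283.
ρ(T) = max|λ| = 0.5364; 0.5364 < 1, so it converges for any x₀.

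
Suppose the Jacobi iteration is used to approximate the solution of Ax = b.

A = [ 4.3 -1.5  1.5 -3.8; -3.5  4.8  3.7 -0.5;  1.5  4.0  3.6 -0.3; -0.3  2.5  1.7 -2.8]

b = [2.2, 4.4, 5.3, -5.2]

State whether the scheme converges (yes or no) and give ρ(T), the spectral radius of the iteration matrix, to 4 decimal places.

no, ρ = 1.2992

A = D + L + U where D = diag(4.3, 4.8, 3.6, -2.8).
Jacobi T = -D⁻¹(L+U): T[0,2] = -(1.5)/(4.3) = -0.3488; T[0,0] = 0.
  T[0,:] = [+0.0000, +0.3488, -0.3488, +0.8837]
  T[1,:] = [+0.7292, +0.0000, -0.7708, +0.1042]
  T[2,:] = [-0.4167, -1.1111, +0.0000, +0.0833]
  T[3,:] = [-0.1071, +0.8929, +0.6071, +0.0000]
moduli |λ_i(T)| = 1.2992, 0.8097, 0.8097, 0.1839.
spectral radius ρ = 1.2992; 1.2992 > 1: divergent.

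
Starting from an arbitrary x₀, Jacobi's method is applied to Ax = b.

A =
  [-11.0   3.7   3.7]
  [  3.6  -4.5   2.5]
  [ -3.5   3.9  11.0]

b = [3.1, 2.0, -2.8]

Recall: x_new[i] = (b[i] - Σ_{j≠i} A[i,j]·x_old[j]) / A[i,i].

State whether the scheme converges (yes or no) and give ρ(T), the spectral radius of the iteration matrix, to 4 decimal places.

Split A = D + L + U, D = diag(-11, -4.5, 11).
Jacobi: T = -D⁻¹(L+U), T[0,1] = -(3.7)/(-11) = +0.3364; T[0,0] = 0.
  T[0,:] = [+0.0000  +0.3364  +0.3364]
  T[1,:] = [+0.8000  +0.0000  +0.5556]
  T[2,:] = [+0.3182  -0.3545  +0.0000]
eigenvalue magnitudes: 0.5009, 0.2679, 0.2679.
spectral radius ρ = 0.5009; 0.5009 < 1: convergent.

yes, ρ = 0.5009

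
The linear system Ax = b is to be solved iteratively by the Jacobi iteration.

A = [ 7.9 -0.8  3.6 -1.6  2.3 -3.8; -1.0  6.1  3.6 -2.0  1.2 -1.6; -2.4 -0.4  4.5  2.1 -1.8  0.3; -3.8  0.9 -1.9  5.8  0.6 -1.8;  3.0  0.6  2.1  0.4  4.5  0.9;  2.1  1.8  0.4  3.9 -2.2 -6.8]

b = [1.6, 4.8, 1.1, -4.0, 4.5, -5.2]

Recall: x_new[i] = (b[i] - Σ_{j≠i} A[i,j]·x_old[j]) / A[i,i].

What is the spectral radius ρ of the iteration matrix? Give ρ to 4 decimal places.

1.1307

A = D + L + U where D = diag(7.9, 6.1, 4.5, 5.8, 4.5, -6.8).
Jacobi T = -D⁻¹(L+U): T[2,1] = -(-0.4)/(4.5) = +0.0889; T[2,2] = 0.
  T[0,:] = [+0.0000 +0.1013 -0.4557 +0.2025 -0.2911 +0.4810]
  T[1,:] = [+0.1639 +0.0000 -0.5902 +0.3279 -0.1967 +0.2623]
  T[2,:] = [+0.5333 +0.0889 +0.0000 -0.4667 +0.4000 -0.0667]
  T[3,:] = [+0.6552 -0.1552 +0.3276 +0.0000 -0.1034 +0.3103]
  T[4,:] = [-0.6667 -0.1333 -0.4667 -0.0889 +0.0000 -0.2000]
  T[5,:] = [+0.3088 +0.2647 +0.0588 +0.5735 -0.3235 +0.0000]
|λ(T)| sorted: 1.1307, 0.7972, 0.7972, 0.3615, 0.3615, 0.0884.
spectral radius ρ = 1.1307; 1.1307 > 1: divergent.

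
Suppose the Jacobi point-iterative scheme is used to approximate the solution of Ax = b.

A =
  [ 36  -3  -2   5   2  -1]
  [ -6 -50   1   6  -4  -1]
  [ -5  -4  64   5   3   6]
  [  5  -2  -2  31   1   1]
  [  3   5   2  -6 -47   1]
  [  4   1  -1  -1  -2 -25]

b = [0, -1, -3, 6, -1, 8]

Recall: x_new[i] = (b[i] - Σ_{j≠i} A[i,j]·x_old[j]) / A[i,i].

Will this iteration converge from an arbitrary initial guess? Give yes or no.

yes

Split A = D + L + U, D = diag(36, -50, 64, 31, -47, -25).
T_J = -D⁻¹(L+U): T[5,3] = -(-1)/(-25) = -0.0400; T[5,5] = 0.
  T[0,:] = [+0.0000 +0.0833 +0.0556 -0.1389 -0.0556 +0.0278]
  T[1,:] = [-0.1200 +0.0000 +0.0200 +0.1200 -0.0800 -0.0200]
  T[2,:] = [+0.0781 +0.0625 +0.0000 -0.0781 -0.0469 -0.0938]
  T[3,:] = [-0.1613 +0.0645 +0.0645 +0.0000 -0.0323 -0.0323]
  T[4,:] = [+0.0638 +0.1064 +0.0426 -0.1277 +0.0000 +0.0213]
  T[5,:] = [+0.1600 +0.0400 -0.0400 -0.0400 -0.0800 +0.0000]
|eigenvalues of T|: 0.1735, 0.1308, 0.0983, 0.0983, 0.0530, 0.0378.
ρ = 0.1735; 0.1735 < 1 ⇒ converges.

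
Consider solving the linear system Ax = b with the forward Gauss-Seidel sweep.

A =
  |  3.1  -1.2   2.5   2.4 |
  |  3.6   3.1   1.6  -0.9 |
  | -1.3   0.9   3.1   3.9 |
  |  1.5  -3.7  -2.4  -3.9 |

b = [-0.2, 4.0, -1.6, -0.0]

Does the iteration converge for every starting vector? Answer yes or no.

Write A = D+L+U with D = diag(3.1, 3.1, 3.1, -3.9).
T_GS = -(D+L)⁻¹U: row 0 first, T[0,3] = -(2.4)/(3.1) = -0.7742; later rows by forward substitution.
  T[0,:] = [+0.0000 +0.3871 -0.8065 -0.7742]
  T[1,:] = [+0.0000 -0.4495 +0.4204 +1.1894]
  T[2,:] = [+0.0000 +0.2928 -0.4602 -1.9280]
  T[3,:] = [+0.0000 +0.3952 -0.4258 -0.2397]
eigenvalue magnitudes: 1.6983, 0.6381, 0.0892, 0.0000.
ρ = 1.6983; 1.6983 > 1: divergent.

no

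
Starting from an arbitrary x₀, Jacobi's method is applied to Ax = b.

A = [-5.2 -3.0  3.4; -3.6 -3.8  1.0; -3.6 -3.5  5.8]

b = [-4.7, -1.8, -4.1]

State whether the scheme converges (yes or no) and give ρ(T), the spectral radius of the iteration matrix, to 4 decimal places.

Diagonal D = diag(-5.2, -3.8, 5.8); L, U strict lower/upper.
T_J = -D⁻¹(L+U): T[1,2] = -(1)/(-3.8) = +0.2632; T[1,1] = 0.
  T[0,:] = [+0.0000, -0.5769, +0.6538]
  T[1,:] = [-0.9474, +0.0000, +0.2632]
  T[2,:] = [+0.6207, +0.6034, +0.0000]
|λ(T)| sorted: 1.2223, 0.6188, 0.6188.
ρ = 1.2223; 1.2223 > 1: divergent.

no, ρ = 1.2223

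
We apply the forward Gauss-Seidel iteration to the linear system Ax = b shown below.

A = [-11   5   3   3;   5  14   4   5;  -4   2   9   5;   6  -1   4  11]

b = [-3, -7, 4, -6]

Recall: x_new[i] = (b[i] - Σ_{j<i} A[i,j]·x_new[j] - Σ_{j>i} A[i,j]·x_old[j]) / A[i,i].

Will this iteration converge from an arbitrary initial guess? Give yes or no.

Let D = diag(-11, 14, 9, 11); L, U the strict triangles.
T_GS = -(D+L)⁻¹U: row 0 first, T[0,1] = -(5)/(-11) = +0.4545; later rows by forward substitution.
  T[0,:] = [+0.0000  +0.4545  +0.2727  +0.2727]
  T[1,:] = [+0.0000  -0.1623  -0.3831  -0.4545]
  T[2,:] = [+0.0000  +0.2381  +0.2063  -0.3333]
  T[3,:] = [+0.0000  -0.3493  -0.2586  -0.0689]
|λ(T)| sorted: 0.5273, 0.2732, 0.2732, 0.0000.
ρ = 0.5273; 0.5273 < 1, so it converges for any x₀.

yes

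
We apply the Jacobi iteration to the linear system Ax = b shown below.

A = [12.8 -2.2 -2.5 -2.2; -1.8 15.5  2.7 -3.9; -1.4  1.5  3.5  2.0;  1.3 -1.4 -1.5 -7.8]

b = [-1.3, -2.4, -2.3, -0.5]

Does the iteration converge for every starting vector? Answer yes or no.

Split A = D + L + U, D = diag(12.8, 15.5, 3.5, -7.8).
T_J = -D⁻¹(L+U): T[0,2] = -(-2.5)/(12.8) = +0.1953; T[0,0] = 0.
  T[0,:] = [+0.0000  +0.1719  +0.1953  +0.1719]
  T[1,:] = [+0.1161  +0.0000  -0.1742  +0.2516]
  T[2,:] = [+0.4000  -0.4286  +0.0000  -0.5714]
  T[3,:] = [+0.1667  -0.1795  -0.1923  +0.0000]
moduli |λ_i(T)| = 0.5912, 0.3942, 0.1616, 0.0354.
spectral radius ρ = 0.5912; 0.5912 < 1, so it converges for any x₀.

yes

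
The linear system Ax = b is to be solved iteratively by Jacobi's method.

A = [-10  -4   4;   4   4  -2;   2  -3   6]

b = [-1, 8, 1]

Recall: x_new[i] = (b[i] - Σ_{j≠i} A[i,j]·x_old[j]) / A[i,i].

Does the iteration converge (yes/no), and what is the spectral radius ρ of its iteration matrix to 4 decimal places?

yes, ρ = 0.8237

Diagonal D = diag(-10, 4, 6); L, U strict lower/upper.
Jacobi: T = -D⁻¹(L+U), T[0,2] = -(4)/(-10) = +0.4000; T[0,0] = 0.
  T[0,:] = [+0.0000 -0.4000 +0.4000]
  T[1,:] = [-1.0000 +0.0000 +0.5000]
  T[2,:] = [-0.3333 +0.5000 +0.0000]
moduli |λ_i(T)| = 0.8237, 0.5000, 0.3237.
ρ(T) = max|λ| = 0.8237; 0.8237 < 1, so it converges for any x₀.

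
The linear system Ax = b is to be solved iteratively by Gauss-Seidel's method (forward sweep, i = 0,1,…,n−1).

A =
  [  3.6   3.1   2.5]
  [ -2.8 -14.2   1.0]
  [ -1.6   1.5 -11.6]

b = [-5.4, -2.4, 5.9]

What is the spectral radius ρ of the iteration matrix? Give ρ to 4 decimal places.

0.3186

Diagonal D = diag(3.6, -14.2, -11.6); L, U strict lower/upper.
GS T = -(D+L)⁻¹U: row 0 first, T[0,1] = -(3.1)/(3.6) = -0.8611; later rows by forward substitution.
  T[0,:] = [+0.0000, -0.8611, -0.6944]
  T[1,:] = [+0.0000, +0.1698, +0.2074]
  T[2,:] = [+0.0000, +0.1407, +0.1226]
moduli |λ_i(T)| = 0.3186, 0.0262, 0.0000.
spectral radius ρ = 0.3186; 0.3186 < 1 ⇒ converges.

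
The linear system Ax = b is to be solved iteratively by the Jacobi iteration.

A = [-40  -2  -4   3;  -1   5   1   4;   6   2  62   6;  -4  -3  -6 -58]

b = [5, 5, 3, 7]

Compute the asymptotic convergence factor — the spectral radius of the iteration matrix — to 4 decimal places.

0.2855

Let D = diag(-40, 5, 62, -58); L, U the strict triangles.
Jacobi T = -D⁻¹(L+U): T[3,1] = -(-3)/(-58) = -0.0517; T[3,3] = 0.
  T[0,:] = [+0.0000, -0.0500, -0.1000, +0.0750]
  T[1,:] = [+0.2000, +0.0000, -0.2000, -0.8000]
  T[2,:] = [-0.0968, -0.0323, +0.0000, -0.0968]
  T[3,:] = [-0.0690, -0.0517, -0.1034, +0.0000]
|λ(T)| sorted: 0.2855, 0.1305, 0.1305, 0.0521.
spectral radius ρ = 0.2855; 0.2855 < 1, so it converges for any x₀.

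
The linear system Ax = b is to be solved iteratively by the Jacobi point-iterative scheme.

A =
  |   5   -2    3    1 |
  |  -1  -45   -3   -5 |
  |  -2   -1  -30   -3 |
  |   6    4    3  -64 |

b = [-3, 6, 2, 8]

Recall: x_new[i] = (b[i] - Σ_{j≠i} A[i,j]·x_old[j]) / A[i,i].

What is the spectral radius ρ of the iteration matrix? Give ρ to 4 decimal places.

Split A = D + L + U, D = diag(5, -45, -30, -64).
Jacobi: T = -D⁻¹(L+U), T[2,0] = -(-2)/(-30) = -0.0667; T[2,2] = 0.
  T[0,:] = [+0.0000, +0.4000, -0.6000, -0.2000]
  T[1,:] = [-0.0222, +0.0000, -0.0667, -0.1111]
  T[2,:] = [-0.0667, -0.0333, +0.0000, -0.1000]
  T[3,:] = [+0.0938, +0.0625, +0.0469, +0.0000]
|eigenvalues of T|: 0.1867, 0.1540, 0.1540, 0.0706.
spectral radius ρ = 0.1867; 0.1867 < 1 ⇒ converges.

0.1867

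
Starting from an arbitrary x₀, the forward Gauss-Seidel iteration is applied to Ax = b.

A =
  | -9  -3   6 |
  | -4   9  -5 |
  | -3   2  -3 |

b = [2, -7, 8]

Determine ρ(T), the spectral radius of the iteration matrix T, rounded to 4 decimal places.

0.5711

Let D = diag(-9, 9, -3); L, U the strict triangles.
GS T = -(D+L)⁻¹U: row 0 first, T[0,2] = -(6)/(-9) = +0.6667; later rows by forward substitution.
  T[0,:] = [+0.0000 -0.3333 +0.6667]
  T[1,:] = [+0.0000 -0.1481 +0.8519]
  T[2,:] = [+0.0000 +0.2346 -0.0988]
moduli |λ_i(T)| = 0.5711, 0.3242, 0.0000.
ρ = 0.5711; 0.5711 < 1 ⇒ converges.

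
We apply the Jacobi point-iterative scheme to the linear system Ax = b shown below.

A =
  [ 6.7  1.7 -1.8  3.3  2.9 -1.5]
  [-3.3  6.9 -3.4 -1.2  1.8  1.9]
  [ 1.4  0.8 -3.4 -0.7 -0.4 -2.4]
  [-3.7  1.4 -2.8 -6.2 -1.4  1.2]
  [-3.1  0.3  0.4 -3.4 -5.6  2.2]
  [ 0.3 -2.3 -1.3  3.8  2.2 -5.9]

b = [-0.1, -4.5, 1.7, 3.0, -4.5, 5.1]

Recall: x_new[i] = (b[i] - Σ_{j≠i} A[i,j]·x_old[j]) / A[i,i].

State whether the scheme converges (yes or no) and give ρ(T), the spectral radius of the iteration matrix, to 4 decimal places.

no, ρ = 1.1858

Diagonal D = diag(6.7, 6.9, -3.4, -6.2, -5.6, -5.9); L, U strict lower/upper.
Jacobi: T = -D⁻¹(L+U), T[1,0] = -(-3.3)/(6.9) = +0.4783; T[1,1] = 0.
  T[0,:] = [+0.0000 -0.2537 +0.2687 -0.4925 -0.4328 +0.2239]
  T[1,:] = [+0.4783 +0.0000 +0.4928 +0.1739 -0.2609 -0.2754]
  T[2,:] = [+0.4118 +0.2353 +0.0000 -0.2059 -0.1176 -0.7059]
  T[3,:] = [-0.5968 +0.2258 -0.4516 +0.0000 -0.2258 +0.1935]
  T[4,:] = [-0.5536 +0.0536 +0.0714 -0.6071 +0.0000 +0.3929]
  T[5,:] = [+0.0508 -0.3898 -0.2203 +0.6441 +0.3729 +0.0000]
eigenvalue magnitudes: 1.1858, 0.9751, 0.4250, 0.4250, 0.3478, 0.3478.
ρ = 1.1858; 1.1858 > 1 ⇒ diverges.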